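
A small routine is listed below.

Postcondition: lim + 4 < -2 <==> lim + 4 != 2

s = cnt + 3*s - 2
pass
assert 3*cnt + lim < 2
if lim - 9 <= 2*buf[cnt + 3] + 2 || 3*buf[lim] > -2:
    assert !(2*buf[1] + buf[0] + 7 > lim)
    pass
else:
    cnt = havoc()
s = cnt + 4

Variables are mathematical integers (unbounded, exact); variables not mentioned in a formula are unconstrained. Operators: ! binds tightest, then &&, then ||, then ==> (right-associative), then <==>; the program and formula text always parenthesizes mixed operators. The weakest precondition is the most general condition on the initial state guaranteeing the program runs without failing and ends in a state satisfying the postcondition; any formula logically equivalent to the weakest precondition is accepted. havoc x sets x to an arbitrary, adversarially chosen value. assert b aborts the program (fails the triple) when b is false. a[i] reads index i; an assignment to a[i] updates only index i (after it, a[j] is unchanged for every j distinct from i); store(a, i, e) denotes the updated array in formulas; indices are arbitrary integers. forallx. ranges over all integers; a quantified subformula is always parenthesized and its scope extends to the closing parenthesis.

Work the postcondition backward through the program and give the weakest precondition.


Working backward. After the program, the postcondition lim + 4 < -2 <==> lim + 4 != 2 must hold; in canonical form it is lim < -6 <==> lim != -2.
Before s := cnt + 4: lim < -6 <==> lim != -2
Then branch requires (!(buf[0] + 2*buf[1] > lim - 7)) && (lim < -6 <==> lim != -2); else branch requires lim < -6 <==> lim != -2.
Before the if: ((lim <= 2*buf[cnt + 3] + 11 || 3*buf[lim] > -2) ==> ((!(buf[0] + 2*buf[1] > lim - 7)) && (lim < -6 <==> lim != -2))) && ((!(lim <= 2*buf[cnt + 3] + 11 || 3*buf[lim] > -2)) ==> (lim < -6 <==> lim != -2))
Before assert 3*cnt + lim < 2: 3*cnt + lim < 2 && ((lim <= 2*buf[cnt + 3] + 11 || 3*buf[lim] > -2) ==> ((!(buf[0] + 2*buf[1] > lim - 7)) && (lim < -6 <==> lim != -2))) && ((!(lim <= 2*buf[cnt + 3] + 11 || 3*buf[lim] > -2)) ==> (lim < -6 <==> lim != -2))
Before skip: 3*cnt + lim < 2 && ((lim <= 2*buf[cnt + 3] + 11 || 3*buf[lim] > -2) ==> ((!(buf[0] + 2*buf[1] > lim - 7)) && (lim < -6 <==> lim != -2))) && ((!(lim <= 2*buf[cnt + 3] + 11 || 3*buf[lim] > -2)) ==> (lim < -6 <==> lim != -2))
Before s := cnt + 3*s - 2: 3*cnt + lim < 2 && ((lim <= 2*buf[cnt + 3] + 11 || 3*buf[lim] > -2) ==> ((!(buf[0] + 2*buf[1] > lim - 7)) && (lim < -6 <==> lim != -2))) && ((!(lim <= 2*buf[cnt + 3] + 11 || 3*buf[lim] > -2)) ==> (lim < -6 <==> lim != -2))
Answer: WP = 3*cnt + lim < 2 && ((lim <= 2*buf[cnt + 3] + 11 || 3*buf[lim] > -2) ==> ((!(buf[0] + 2*buf[1] > lim - 7)) && (lim < -6 <==> lim != -2))) && ((!(lim <= 2*buf[cnt + 3] + 11 || 3*buf[lim] > -2)) ==> (lim < -6 <==> lim != -2))


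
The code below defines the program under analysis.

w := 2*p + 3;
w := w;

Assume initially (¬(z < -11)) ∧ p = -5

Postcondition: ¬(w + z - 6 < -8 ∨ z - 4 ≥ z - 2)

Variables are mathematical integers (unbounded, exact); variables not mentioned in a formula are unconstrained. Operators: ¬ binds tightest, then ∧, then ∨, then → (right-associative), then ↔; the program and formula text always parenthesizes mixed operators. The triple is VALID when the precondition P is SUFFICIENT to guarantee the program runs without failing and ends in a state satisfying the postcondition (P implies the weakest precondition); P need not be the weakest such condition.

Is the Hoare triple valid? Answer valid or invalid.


Working backward. After the program, the postcondition ¬(w + z - 6 < -8 ∨ z - 4 ≥ z - 2) must hold; in canonical form it is ¬(w + z < -2).
Before w := w: ¬(w + z < -2)
Before w := 2*p + 3: ¬(2*p + z < -5)
The weakest precondition is ¬(2*p + z < -5).
Check whether (¬(z < -11)) ∧ p = -5 implies it.
Countermodel: at the initial state p = -5, z = -11, the precondition holds but the weakest precondition fails.
Answer: invalid


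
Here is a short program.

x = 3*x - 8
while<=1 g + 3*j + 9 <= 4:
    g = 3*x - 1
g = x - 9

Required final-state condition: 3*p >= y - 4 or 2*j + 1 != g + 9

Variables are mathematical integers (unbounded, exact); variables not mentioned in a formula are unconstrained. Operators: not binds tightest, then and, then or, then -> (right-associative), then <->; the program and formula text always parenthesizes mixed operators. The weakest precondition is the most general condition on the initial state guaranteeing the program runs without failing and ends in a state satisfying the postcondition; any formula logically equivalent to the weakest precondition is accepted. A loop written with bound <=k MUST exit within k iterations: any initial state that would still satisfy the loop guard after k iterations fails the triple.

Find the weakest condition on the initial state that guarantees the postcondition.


Working backward. After the program, the postcondition 3*p >= y - 4 or 2*j + 1 != g + 9 must hold; in canonical form it is 3*p >= y - 4 or 2*j != g + 8.
Before g := x - 9: 3*p >= y - 4 or 2*j != x - 1
Before the loop (bound <=1), unroll the exhaustion recursion (WP_0 = exit-now case; WP_j = one more guarded iteration, up to j = 1):
  WP_0: (not (g + 3*j <= -5)) and (3*p >= y - 4 or 2*j != x - 1)
  WP_1: (g + 3*j <= -5 -> ((not (3*j + 3*x <= -4)) and (3*p >= y - 4 or 2*j != x - 1))) and ((not (g + 3*j <= -5)) -> (3*p >= y - 4 or 2*j != x - 1))
So before the loop: (g + 3*j <= -5 -> ((not (3*j + 3*x <= -4)) and (3*p >= y - 4 or 2*j != x - 1))) and ((not (g + 3*j <= -5)) -> (3*p >= y - 4 or 2*j != x - 1))
Before x := 3*x - 8: (g + 3*j <= -5 -> ((not (3*j + 9*x <= 20)) and (3*p >= y - 4 or 2*j != 3*x - 9))) and ((not (g + 3*j <= -5)) -> (3*p >= y - 4 or 2*j != 3*x - 9))
Answer: WP = (g + 3*j <= -5 -> ((not (3*j + 9*x <= 20)) and (3*p >= y - 4 or 2*j != 3*x - 9))) and ((not (g + 3*j <= -5)) -> (3*p >= y - 4 or 2*j != 3*x - 9))


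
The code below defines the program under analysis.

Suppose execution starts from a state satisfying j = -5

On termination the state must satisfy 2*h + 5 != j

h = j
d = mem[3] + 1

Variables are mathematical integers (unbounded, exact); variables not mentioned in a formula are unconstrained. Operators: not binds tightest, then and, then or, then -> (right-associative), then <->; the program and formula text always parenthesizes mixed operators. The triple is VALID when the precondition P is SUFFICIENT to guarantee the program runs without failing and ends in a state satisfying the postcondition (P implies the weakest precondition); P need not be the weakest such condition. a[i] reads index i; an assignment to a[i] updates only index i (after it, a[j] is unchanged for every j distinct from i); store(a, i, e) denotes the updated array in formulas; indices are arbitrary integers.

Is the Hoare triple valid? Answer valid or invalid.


Working backward. After the program, the postcondition 2*h + 5 != j must hold; in canonical form it is 2*h != j - 5.
Before d := mem[3] + 1: 2*h != j - 5
Before h := j: j != -5
The weakest precondition is j != -5.
Check whether j = -5 implies it.
Countermodel: at the initial state j = -5, the precondition holds but the weakest precondition fails.
Answer: invalid


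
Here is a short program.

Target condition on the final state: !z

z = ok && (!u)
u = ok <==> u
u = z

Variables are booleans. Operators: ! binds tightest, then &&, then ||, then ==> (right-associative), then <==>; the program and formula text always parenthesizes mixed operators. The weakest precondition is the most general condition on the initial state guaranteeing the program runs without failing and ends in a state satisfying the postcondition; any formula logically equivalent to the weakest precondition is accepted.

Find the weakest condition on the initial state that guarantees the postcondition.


Working backward. After the program, !z must hold.
Before u := z: !z
Before u := ok <==> u: !z
Before z := ok && (!u): !(ok && (!u))
Answer: WP = !(ok && (!u))


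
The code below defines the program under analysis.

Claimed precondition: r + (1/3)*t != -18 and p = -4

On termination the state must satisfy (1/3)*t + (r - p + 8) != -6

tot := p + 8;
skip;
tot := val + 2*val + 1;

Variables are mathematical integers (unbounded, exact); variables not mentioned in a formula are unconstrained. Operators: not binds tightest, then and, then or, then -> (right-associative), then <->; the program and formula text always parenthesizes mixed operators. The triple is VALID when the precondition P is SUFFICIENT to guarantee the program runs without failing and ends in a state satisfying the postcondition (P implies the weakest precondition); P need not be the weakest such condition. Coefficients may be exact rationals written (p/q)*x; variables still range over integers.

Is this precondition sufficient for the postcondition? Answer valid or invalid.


Working backward. After the program, the postcondition (1/3)*t + (r - p + 8) != -6 must hold; in canonical form it is r + (1/3)*t != p - 14.
Before tot := val + 2*val + 1: r + (1/3)*t != p - 14
Before skip: r + (1/3)*t != p - 14
Before tot := p + 8: r + (1/3)*t != p - 14
The weakest precondition is r + (1/3)*t != p - 14.
Check whether r + (1/3)*t != -18 and p = -4 implies it.
Every state satisfying the precondition satisfies the weakest precondition: the implication holds.
Answer: valid


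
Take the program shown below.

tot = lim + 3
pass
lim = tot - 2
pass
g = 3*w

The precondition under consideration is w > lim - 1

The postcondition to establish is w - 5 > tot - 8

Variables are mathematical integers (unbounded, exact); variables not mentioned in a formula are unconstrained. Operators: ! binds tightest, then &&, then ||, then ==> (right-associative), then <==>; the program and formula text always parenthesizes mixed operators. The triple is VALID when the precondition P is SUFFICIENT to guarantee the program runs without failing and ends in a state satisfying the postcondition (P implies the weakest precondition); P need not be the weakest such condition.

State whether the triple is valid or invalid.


Working backward. After the program, the postcondition w - 5 > tot - 8 must hold; in canonical form it is w > tot - 3.
Before g := 3*w: w > tot - 3
Before skip: w > tot - 3
Before lim := tot - 2: w > tot - 3
Before skip: w > tot - 3
Before tot := lim + 3: w > lim
The weakest precondition is w > lim.
Check whether w > lim - 1 implies it.
Countermodel: at the initial state lim = 0, w = 0, the precondition holds but the weakest precondition fails.
Answer: invalid


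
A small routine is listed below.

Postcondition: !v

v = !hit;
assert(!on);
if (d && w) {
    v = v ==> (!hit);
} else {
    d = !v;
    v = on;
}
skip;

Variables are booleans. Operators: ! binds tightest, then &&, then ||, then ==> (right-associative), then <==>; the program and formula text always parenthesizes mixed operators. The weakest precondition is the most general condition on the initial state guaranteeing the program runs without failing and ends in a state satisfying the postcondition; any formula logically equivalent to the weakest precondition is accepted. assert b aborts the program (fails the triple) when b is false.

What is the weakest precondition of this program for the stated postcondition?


Working backward. After the program, !v must hold.
Before skip: !v
Then branch requires !(v ==> (!hit)); else branch requires !on.
Before the if: ((d && w) ==> (!(v ==> (!hit)))) && ((!(d && w)) ==> (!on))
Before assert !on: (!on) && ((d && w) ==> (!(v ==> (!hit)))) && ((!(d && w)) ==> (!on))
Before v := !hit: (!on) && (!(d && w)) && ((!(d && w)) ==> (!on))
Answer: WP = (!on) && (!(d && w)) && ((!(d && w)) ==> (!on))


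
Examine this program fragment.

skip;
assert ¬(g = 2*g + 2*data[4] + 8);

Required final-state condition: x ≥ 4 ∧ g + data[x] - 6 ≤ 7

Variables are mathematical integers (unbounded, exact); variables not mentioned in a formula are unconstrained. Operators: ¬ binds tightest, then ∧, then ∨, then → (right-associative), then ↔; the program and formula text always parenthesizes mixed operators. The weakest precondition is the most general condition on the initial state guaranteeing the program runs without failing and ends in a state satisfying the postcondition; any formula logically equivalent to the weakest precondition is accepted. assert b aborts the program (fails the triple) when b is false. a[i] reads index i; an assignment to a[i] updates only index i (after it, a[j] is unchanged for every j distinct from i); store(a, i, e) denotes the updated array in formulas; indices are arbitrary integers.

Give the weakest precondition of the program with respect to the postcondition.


Working backward. After the program, the postcondition x ≥ 4 ∧ g + data[x] - 6 ≤ 7 must hold; in canonical form it is x ≥ 4 ∧ data[x] + g ≤ 13.
Before assert ¬(g = 2*g + 2*data[4] + 8): (¬(2*data[4] + g = -8)) ∧ x ≥ 4 ∧ data[x] + g ≤ 13
Before skip: (¬(2*data[4] + g = -8)) ∧ x ≥ 4 ∧ data[x] + g ≤ 13
Answer: WP = (¬(2*data[4] + g = -8)) ∧ x ≥ 4 ∧ data[x] + g ≤ 13


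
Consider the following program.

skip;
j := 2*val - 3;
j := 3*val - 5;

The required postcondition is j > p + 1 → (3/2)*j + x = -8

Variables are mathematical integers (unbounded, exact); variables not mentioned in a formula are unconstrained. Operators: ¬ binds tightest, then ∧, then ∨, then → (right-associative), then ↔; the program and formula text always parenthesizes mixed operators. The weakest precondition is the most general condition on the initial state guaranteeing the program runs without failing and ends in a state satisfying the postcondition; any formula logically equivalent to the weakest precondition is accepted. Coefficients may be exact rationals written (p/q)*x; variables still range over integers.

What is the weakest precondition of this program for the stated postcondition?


Working backward. After the program, j > p + 1 → (3/2)*j + x = -8 must hold.
Before j := 3*val - 5: 3*val > p + 6 → (9/2)*val + x = -1/2
Before j := 2*val - 3: 3*val > p + 6 → (9/2)*val + x = -1/2
Before skip: 3*val > p + 6 → (9/2)*val + x = -1/2
Answer: WP = 3*val > p + 6 → (9/2)*val + x = -1/2


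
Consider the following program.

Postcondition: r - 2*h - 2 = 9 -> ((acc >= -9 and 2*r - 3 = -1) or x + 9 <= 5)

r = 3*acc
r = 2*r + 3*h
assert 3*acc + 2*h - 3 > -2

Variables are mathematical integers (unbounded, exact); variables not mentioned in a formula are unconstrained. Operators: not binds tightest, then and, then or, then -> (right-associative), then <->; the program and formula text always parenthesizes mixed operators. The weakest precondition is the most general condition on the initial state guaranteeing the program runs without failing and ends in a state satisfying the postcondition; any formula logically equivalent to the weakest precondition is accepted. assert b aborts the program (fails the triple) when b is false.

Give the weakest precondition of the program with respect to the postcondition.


Working backward. After the program, the postcondition r - 2*h - 2 = 9 -> ((acc >= -9 and 2*r - 3 = -1) or x + 9 <= 5) must hold; in canonical form it is r = 2*h + 11 -> ((acc >= -9 and 2*r = 2) or x <= -4).
Before assert 3*acc + 2*h - 3 > -2: 3*acc + 2*h > 1 and (r = 2*h + 11 -> ((acc >= -9 and 2*r = 2) or x <= -4))
Before r := 2*r + 3*h: 3*acc + 2*h > 1 and (h + 2*r = 11 -> ((acc >= -9 and 6*h + 4*r = 2) or x <= -4))
Before r := 3*acc: 3*acc + 2*h > 1 and (6*acc + h = 11 -> ((acc >= -9 and 12*acc + 6*h = 2) or x <= -4))
Answer: WP = 3*acc + 2*h > 1 and (6*acc + h = 11 -> ((acc >= -9 and 12*acc + 6*h = 2) or x <= -4))


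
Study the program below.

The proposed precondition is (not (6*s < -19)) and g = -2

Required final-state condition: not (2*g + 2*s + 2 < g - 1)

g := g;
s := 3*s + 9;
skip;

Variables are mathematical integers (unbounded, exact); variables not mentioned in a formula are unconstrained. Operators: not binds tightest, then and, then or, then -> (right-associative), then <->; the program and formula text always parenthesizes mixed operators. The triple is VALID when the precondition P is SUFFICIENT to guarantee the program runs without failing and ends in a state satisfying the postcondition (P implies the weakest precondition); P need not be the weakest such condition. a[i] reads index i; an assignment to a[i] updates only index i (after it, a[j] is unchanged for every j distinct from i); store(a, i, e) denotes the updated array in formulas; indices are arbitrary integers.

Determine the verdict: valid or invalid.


Working backward. After the program, the postcondition not (2*g + 2*s + 2 < g - 1) must hold; in canonical form it is not (g + 2*s < -3).
Before skip: not (g + 2*s < -3)
Before s := 3*s + 9: not (g + 6*s < -21)
Before g := g: not (g + 6*s < -21)
The weakest precondition is not (g + 6*s < -21).
Check whether (not (6*s < -19)) and g = -2 implies it.
Every state satisfying the precondition satisfies the weakest precondition: the implication holds.
Answer: valid


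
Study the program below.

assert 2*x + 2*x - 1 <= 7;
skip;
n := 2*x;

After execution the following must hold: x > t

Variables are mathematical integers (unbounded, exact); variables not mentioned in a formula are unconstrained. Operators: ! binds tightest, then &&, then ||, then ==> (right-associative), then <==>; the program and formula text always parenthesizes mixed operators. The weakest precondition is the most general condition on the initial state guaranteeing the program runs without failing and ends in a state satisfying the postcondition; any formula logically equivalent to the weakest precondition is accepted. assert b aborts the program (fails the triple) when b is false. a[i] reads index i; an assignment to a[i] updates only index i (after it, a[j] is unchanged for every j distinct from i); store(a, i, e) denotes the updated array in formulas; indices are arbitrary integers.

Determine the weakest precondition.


Working backward. After the program, x > t must hold.
Before n := 2*x: x > t
Before skip: x > t
Before assert 2*x + 2*x - 1 <= 7: 4*x <= 8 && x > t
Answer: WP = 4*x <= 8 && x > t


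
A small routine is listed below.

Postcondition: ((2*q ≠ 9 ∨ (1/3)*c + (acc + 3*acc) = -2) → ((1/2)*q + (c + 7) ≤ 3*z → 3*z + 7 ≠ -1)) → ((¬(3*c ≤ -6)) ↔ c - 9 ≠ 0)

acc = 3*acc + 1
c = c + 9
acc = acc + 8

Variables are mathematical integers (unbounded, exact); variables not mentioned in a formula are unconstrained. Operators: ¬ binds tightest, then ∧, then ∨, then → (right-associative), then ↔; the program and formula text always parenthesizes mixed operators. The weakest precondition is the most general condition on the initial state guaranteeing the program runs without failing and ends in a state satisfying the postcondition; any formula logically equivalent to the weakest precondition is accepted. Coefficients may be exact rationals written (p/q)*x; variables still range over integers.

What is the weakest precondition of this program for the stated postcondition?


Working backward. After the program, the postcondition ((2*q ≠ 9 ∨ (1/3)*c + (acc + 3*acc) = -2) → ((1/2)*q + (c + 7) ≤ 3*z → 3*z + 7 ≠ -1)) → ((¬(3*c ≤ -6)) ↔ c - 9 ≠ 0) must hold; in canonical form it is ((2*q ≠ 9 ∨ 4*acc + (1/3)*c = -2) → (c + (1/2)*q ≤ 3*z - 7 → 3*z ≠ -8)) → ((¬(3*c ≤ -6)) ↔ c ≠ 9).
Before acc := acc + 8: ((2*q ≠ 9 ∨ 4*acc + (1/3)*c = -34) → (c + (1/2)*q ≤ 3*z - 7 → 3*z ≠ -8)) → ((¬(3*c ≤ -6)) ↔ c ≠ 9)
Before c := c + 9: ((2*q ≠ 9 ∨ 4*acc + (1/3)*c = -37) → (c + (1/2)*q ≤ 3*z - 16 → 3*z ≠ -8)) → ((¬(3*c ≤ -33)) ↔ c ≠ 0)
Before acc := 3*acc + 1: ((2*q ≠ 9 ∨ 12*acc + (1/3)*c = -41) → (c + (1/2)*q ≤ 3*z - 16 → 3*z ≠ -8)) → ((¬(3*c ≤ -33)) ↔ c ≠ 0)
Answer: WP = ((2*q ≠ 9 ∨ 12*acc + (1/3)*c = -41) → (c + (1/2)*q ≤ 3*z - 16 → 3*z ≠ -8)) → ((¬(3*c ≤ -33)) ↔ c ≠ 0)


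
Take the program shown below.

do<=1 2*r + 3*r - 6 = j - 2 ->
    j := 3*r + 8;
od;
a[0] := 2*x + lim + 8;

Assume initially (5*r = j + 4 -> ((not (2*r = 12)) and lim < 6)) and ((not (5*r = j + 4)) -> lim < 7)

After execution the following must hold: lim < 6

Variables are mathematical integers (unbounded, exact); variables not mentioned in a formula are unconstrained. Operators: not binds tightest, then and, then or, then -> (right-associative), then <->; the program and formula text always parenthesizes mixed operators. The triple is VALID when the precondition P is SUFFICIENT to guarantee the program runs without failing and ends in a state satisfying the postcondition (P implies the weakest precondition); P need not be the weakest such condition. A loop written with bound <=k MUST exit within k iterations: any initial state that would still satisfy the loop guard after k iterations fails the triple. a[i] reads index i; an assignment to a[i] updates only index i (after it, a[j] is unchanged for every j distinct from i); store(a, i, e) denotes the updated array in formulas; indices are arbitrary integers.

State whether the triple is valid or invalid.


Working backward. After the program, lim < 6 must hold.
Before a[0] := 2*x + lim + 8: lim < 6
Before the loop (bound <=1), unroll the exhaustion recursion (WP_0 = exit-now case; WP_j = one more guarded iteration, up to j = 1):
  WP_0: (not (5*r = j + 4)) and lim < 6
  WP_1: (5*r = j + 4 -> ((not (2*r = 12)) and lim < 6)) and ((not (5*r = j + 4)) -> lim < 6)
So before the loop: (5*r = j + 4 -> ((not (2*r = 12)) and lim < 6)) and ((not (5*r = j + 4)) -> lim < 6)
The weakest precondition is (5*r = j + 4 -> ((not (2*r = 12)) and lim < 6)) and ((not (5*r = j + 4)) -> lim < 6).
Check whether (5*r = j + 4 -> ((not (2*r = 12)) and lim < 6)) and ((not (5*r = j + 4)) -> lim < 7) implies it.
Countermodel: at the initial state j = -3, lim = 6, r = 0, the precondition holds but the weakest precondition fails.
Answer: invalid


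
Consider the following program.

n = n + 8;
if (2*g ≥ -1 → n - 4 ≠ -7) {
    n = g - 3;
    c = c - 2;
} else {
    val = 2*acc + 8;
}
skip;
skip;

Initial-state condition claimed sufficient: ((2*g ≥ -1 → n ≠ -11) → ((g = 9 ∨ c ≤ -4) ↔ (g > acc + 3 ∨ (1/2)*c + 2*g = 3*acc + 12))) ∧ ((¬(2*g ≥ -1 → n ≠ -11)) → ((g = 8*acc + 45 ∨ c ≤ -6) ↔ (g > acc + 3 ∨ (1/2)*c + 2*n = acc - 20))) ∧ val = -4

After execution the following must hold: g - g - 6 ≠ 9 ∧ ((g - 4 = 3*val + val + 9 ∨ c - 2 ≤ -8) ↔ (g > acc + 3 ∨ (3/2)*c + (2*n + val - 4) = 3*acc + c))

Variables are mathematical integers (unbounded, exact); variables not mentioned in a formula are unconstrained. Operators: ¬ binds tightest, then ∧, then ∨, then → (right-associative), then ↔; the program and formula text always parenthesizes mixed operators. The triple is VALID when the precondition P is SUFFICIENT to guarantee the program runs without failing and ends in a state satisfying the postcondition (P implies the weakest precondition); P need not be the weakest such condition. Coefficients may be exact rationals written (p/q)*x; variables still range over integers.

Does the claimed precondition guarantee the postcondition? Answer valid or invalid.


Working backward. After the program, the postcondition g - g - 6 ≠ 9 ∧ ((g - 4 = 3*val + val + 9 ∨ c - 2 ≤ -8) ↔ (g > acc + 3 ∨ (3/2)*c + (2*n + val - 4) = 3*acc + c)) must hold; in canonical form it is (g = 4*val + 13 ∨ c ≤ -6) ↔ (g > acc + 3 ∨ (1/2)*c + 2*n + val = 3*acc + 4).
Before skip: (g = 4*val + 13 ∨ c ≤ -6) ↔ (g > acc + 3 ∨ (1/2)*c + 2*n + val = 3*acc + 4)
Before skip: (g = 4*val + 13 ∨ c ≤ -6) ↔ (g > acc + 3 ∨ (1/2)*c + 2*n + val = 3*acc + 4)
Then branch requires (g = 4*val + 13 ∨ c ≤ -4) ↔ (g > acc + 3 ∨ (1/2)*c + 2*g + val = 3*acc + 11); else branch requires (g = 8*acc + 45 ∨ c ≤ -6) ↔ (g > acc + 3 ∨ (1/2)*c + 2*n = acc - 4).
Before the if: ((2*g ≥ -1 → n ≠ -3) → ((g = 4*val + 13 ∨ c ≤ -4) ↔ (g > acc + 3 ∨ (1/2)*c + 2*g + val = 3*acc + 11))) ∧ ((¬(2*g ≥ -1 → n ≠ -3)) → ((g = 8*acc + 45 ∨ c ≤ -6) ↔ (g > acc + 3 ∨ (1/2)*c + 2*n = acc - 4)))
Before n := n + 8: ((2*g ≥ -1 → n ≠ -11) → ((g = 4*val + 13 ∨ c ≤ -4) ↔ (g > acc + 3 ∨ (1/2)*c + 2*g + val = 3*acc + 11))) ∧ ((¬(2*g ≥ -1 → n ≠ -11)) → ((g = 8*acc + 45 ∨ c ≤ -6) ↔ (g > acc + 3 ∨ (1/2)*c + 2*n = acc - 20)))
The weakest precondition is ((2*g ≥ -1 → n ≠ -11) → ((g = 4*val + 13 ∨ c ≤ -4) ↔ (g > acc + 3 ∨ (1/2)*c + 2*g + val = 3*acc + 11))) ∧ ((¬(2*g ≥ -1 → n ≠ -11)) → ((g = 8*acc + 45 ∨ c ≤ -6) ↔ (g > acc + 3 ∨ (1/2)*c + 2*n = acc - 20))).
Check whether ((2*g ≥ -1 → n ≠ -11) → ((g = 9 ∨ c ≤ -4) ↔ (g > acc + 3 ∨ (1/2)*c + 2*g = 3*acc + 12))) ∧ ((¬(2*g ≥ -1 → n ≠ -11)) → ((g = 8*acc + 45 ∨ c ≤ -6) ↔ (g > acc + 3 ∨ (1/2)*c + 2*n = acc - 20))) ∧ val = -4 implies it.
Countermodel: at the initial state acc = -3, c = -2, g = -3, n = -11, val = -4, the precondition holds but the weakest precondition fails.
Answer: invalid


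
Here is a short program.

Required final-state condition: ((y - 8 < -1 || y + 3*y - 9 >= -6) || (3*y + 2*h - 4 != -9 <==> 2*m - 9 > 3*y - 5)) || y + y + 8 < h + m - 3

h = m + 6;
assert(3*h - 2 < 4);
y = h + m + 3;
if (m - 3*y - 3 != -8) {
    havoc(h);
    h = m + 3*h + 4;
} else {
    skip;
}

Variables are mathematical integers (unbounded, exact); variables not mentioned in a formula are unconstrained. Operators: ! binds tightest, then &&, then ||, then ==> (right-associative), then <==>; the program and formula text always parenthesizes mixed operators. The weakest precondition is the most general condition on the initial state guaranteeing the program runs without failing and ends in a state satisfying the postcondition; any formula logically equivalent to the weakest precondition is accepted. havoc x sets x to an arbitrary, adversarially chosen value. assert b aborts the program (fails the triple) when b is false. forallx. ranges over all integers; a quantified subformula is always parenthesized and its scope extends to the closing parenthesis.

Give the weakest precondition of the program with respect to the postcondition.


Working backward. After the program, the postcondition ((y - 8 < -1 || y + 3*y - 9 >= -6) || (3*y + 2*h - 4 != -9 <==> 2*m - 9 > 3*y - 5)) || y + y + 8 < h + m - 3 must hold; in canonical form it is y < 7 || 4*y >= 3 || (2*h + 3*y != -5 <==> 2*m > 3*y + 4) || 2*y < h + m - 11.
Then branch requires forall h_1. (y < 7 || 4*y >= 3 || (6*h_1 + 2*m + 3*y != -13 <==> 2*m > 3*y + 4) || 2*y < 3*h_1 + 2*m - 7); else branch requires y < 7 || 4*y >= 3 || (2*h + 3*y != -5 <==> 2*m > 3*y + 4) || 2*y < h + m - 11.
Before the if: (m != 3*y - 5 ==> (forall h_1. (y < 7 || 4*y >= 3 || (6*h_1 + 2*m + 3*y != -13 <==> 2*m > 3*y + 4) || 2*y < 3*h_1 + 2*m - 7))) && ((!(m != 3*y - 5)) ==> (y < 7 || 4*y >= 3 || (2*h + 3*y != -5 <==> 2*m > 3*y + 4) || 2*y < h + m - 11))
Before y := h + m + 3: (3*h + 2*m != -4 ==> (forall h_1. (h + m < 4 || 4*h + 4*m >= -9 || (3*h + 6*h_1 + 5*m != -22 <==> 3*h + m < -13) || 2*h < 3*h_1 - 13))) && ((!(3*h + 2*m != -4)) ==> (h + m < 4 || 4*h + 4*m >= -9 || (5*h + 3*m != -14 <==> 3*h + m < -13) || h + m < -17))
Before assert 3*h - 2 < 4: 3*h < 6 && (3*h + 2*m != -4 ==> (forall h_1. (h + m < 4 || 4*h + 4*m >= -9 || (3*h + 6*h_1 + 5*m != -22 <==> 3*h + m < -13) || 2*h < 3*h_1 - 13))) && ((!(3*h + 2*m != -4)) ==> (h + m < 4 || 4*h + 4*m >= -9 || (5*h + 3*m != -14 <==> 3*h + m < -13) || h + m < -17))
Before h := m + 6: 3*m < -12 && (5*m != -22 ==> (forall h_1. (2*m < -2 || 8*m >= -33 || (6*h_1 + 8*m != -40 <==> 4*m < -31) || 2*m < 3*h_1 - 25))) && ((!(5*m != -22)) ==> (2*m < -2 || 8*m >= -33 || (8*m != -44 <==> 4*m < -31) || 2*m < -23))
Answer: WP = 3*m < -12 && (5*m != -22 ==> (forall h_1. (2*m < -2 || 8*m >= -33 || (6*h_1 + 8*m != -40 <==> 4*m < -31) || 2*m < 3*h_1 - 25))) && ((!(5*m != -22)) ==> (2*m < -2 || 8*m >= -33 || (8*m != -44 <==> 4*m < -31) || 2*m < -23))


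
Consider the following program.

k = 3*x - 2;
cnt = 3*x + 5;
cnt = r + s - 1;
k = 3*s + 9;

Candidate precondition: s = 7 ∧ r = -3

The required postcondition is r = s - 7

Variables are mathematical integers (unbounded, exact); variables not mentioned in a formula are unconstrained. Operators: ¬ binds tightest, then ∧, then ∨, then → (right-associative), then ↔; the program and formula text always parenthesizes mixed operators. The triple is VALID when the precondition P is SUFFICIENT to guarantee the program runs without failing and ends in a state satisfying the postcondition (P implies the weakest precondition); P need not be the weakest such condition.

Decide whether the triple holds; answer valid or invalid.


Working backward. After the program, r = s - 7 must hold.
Before k := 3*s + 9: r = s - 7
Before cnt := r + s - 1: r = s - 7
Before cnt := 3*x + 5: r = s - 7
Before k := 3*x - 2: r = s - 7
The weakest precondition is r = s - 7.
Check whether s = 7 ∧ r = -3 implies it.
Countermodel: at the initial state r = -3, s = 7, the precondition holds but the weakest precondition fails.
Answer: invalid


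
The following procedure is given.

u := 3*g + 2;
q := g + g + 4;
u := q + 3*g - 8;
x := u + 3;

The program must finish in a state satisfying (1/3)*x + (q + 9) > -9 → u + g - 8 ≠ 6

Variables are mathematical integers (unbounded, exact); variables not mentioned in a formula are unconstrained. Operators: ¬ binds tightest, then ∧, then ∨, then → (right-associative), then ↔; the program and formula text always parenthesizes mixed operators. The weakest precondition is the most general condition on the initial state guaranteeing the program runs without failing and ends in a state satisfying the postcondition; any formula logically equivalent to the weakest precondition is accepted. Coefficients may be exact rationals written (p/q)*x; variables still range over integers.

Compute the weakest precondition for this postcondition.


Working backward. After the program, the postcondition (1/3)*x + (q + 9) > -9 → u + g - 8 ≠ 6 must hold; in canonical form it is q + (1/3)*x > -18 → g + u ≠ 14.
Before x := u + 3: q + (1/3)*u > -19 → g + u ≠ 14
Before u := q + 3*g - 8: g + (4/3)*q > -49/3 → 4*g + q ≠ 22
Before q := g + g + 4: (11/3)*g > -65/3 → 6*g ≠ 18
Before u := 3*g + 2: (11/3)*g > -65/3 → 6*g ≠ 18
Answer: WP = (11/3)*g > -65/3 → 6*g ≠ 18


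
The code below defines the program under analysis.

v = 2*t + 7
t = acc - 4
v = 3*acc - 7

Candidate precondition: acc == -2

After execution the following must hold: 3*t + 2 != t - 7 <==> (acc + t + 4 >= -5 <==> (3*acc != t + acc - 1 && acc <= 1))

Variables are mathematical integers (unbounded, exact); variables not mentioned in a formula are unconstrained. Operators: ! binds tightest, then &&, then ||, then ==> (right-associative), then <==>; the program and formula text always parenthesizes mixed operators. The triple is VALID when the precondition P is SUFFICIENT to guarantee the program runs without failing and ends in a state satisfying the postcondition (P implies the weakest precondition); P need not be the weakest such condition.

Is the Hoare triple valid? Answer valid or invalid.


Working backward. After the program, the postcondition 3*t + 2 != t - 7 <==> (acc + t + 4 >= -5 <==> (3*acc != t + acc - 1 && acc <= 1)) must hold; in canonical form it is 2*t != -9 <==> (acc + t >= -9 <==> (2*acc != t - 1 && acc <= 1)).
Before v := 3*acc - 7: 2*t != -9 <==> (acc + t >= -9 <==> (2*acc != t - 1 && acc <= 1))
Before t := acc - 4: 2*acc != -1 <==> (2*acc >= -5 <==> (acc != -5 && acc <= 1))
Before v := 2*t + 7: 2*acc != -1 <==> (2*acc >= -5 <==> (acc != -5 && acc <= 1))
The weakest precondition is 2*acc != -1 <==> (2*acc >= -5 <==> (acc != -5 && acc <= 1)).
Check whether acc == -2 implies it.
Every state satisfying the precondition satisfies the weakest precondition: the implication holds.
Answer: valid


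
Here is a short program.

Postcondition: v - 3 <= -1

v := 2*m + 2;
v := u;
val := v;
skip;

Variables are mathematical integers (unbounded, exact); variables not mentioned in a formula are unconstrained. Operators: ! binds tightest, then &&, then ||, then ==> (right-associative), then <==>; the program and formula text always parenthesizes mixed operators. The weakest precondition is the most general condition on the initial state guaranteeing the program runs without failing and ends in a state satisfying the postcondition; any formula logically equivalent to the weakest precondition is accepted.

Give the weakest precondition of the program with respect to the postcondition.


Working backward. After the program, the postcondition v - 3 <= -1 must hold; in canonical form it is v <= 2.
Before skip: v <= 2
Before val := v: v <= 2
Before v := u: u <= 2
Before v := 2*m + 2: u <= 2
Answer: WP = u <= 2


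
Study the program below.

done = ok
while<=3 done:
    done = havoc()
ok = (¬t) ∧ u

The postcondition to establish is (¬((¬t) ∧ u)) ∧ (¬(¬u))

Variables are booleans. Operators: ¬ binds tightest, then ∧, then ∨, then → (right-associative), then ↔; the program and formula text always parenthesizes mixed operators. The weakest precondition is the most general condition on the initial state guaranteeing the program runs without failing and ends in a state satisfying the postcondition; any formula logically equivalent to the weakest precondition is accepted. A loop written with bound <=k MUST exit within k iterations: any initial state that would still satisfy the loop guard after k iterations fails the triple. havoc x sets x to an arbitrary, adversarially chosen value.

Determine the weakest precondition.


Working backward. After the program, the postcondition (¬((¬t) ∧ u)) ∧ (¬(¬u)) must hold; in canonical form it is (¬((¬t) ∧ u)) ∧ u.
Before ok := (¬t) ∧ u: (¬((¬t) ∧ u)) ∧ u
Before the loop (bound <=3), unroll the exhaustion recursion (WP_0 = exit-now case; WP_j = one more guarded iteration, up to j = 3):
  WP_0: (¬done) ∧ (¬((¬t) ∧ u)) ∧ u
  WP_1: (¬done) ∧ ((¬done) → ((¬((¬t) ∧ u)) ∧ u))
  WP_2: (¬done) ∧ ((¬done) → ((¬((¬t) ∧ u)) ∧ u))
  WP_3: (¬done) ∧ ((¬done) → ((¬((¬t) ∧ u)) ∧ u))
So before the loop: (¬done) ∧ ((¬done) → ((¬((¬t) ∧ u)) ∧ u))
Before done := ok: (¬ok) ∧ ((¬ok) → ((¬((¬t) ∧ u)) ∧ u))
Answer: WP = (¬ok) ∧ ((¬ok) → ((¬((¬t) ∧ u)) ∧ u))


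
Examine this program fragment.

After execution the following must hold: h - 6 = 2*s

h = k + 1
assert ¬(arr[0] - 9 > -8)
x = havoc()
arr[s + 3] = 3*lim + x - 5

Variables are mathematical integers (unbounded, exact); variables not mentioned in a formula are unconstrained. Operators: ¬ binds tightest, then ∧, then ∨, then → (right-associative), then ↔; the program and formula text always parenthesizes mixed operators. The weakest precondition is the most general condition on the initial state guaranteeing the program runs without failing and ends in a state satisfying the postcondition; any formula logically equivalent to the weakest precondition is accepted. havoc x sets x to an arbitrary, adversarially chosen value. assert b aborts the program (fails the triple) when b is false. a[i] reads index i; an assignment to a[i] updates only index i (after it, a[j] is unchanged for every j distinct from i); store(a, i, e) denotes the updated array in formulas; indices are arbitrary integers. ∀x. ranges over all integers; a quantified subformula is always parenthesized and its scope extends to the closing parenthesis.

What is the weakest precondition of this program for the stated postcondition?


Working backward. After the program, the postcondition h - 6 = 2*s must hold; in canonical form it is h = 2*s + 6.
Before arr[s + 3] := 3*lim + x - 5: h = 2*s + 6
Before havoc x: h = 2*s + 6
Before assert ¬(arr[0] - 9 > -8): (¬(arr[0] > 1)) ∧ h = 2*s + 6
Before h := k + 1: (¬(arr[0] > 1)) ∧ k = 2*s + 5
Answer: WP = (¬(arr[0] > 1)) ∧ k = 2*s + 5


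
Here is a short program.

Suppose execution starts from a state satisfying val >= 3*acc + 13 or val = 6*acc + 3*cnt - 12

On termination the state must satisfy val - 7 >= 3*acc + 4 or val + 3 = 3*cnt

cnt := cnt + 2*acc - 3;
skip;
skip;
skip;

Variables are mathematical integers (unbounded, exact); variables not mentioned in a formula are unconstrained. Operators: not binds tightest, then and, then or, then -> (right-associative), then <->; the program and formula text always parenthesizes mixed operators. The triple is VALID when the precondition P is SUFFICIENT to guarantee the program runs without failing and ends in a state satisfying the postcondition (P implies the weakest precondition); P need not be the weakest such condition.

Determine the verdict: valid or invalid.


Working backward. After the program, the postcondition val - 7 >= 3*acc + 4 or val + 3 = 3*cnt must hold; in canonical form it is val >= 3*acc + 11 or val = 3*cnt - 3.
Before skip: val >= 3*acc + 11 or val = 3*cnt - 3
Before skip: val >= 3*acc + 11 or val = 3*cnt - 3
Before skip: val >= 3*acc + 11 or val = 3*cnt - 3
Before cnt := cnt + 2*acc - 3: val >= 3*acc + 11 or val = 6*acc + 3*cnt - 12
The weakest precondition is val >= 3*acc + 11 or val = 6*acc + 3*cnt - 12.
Check whether val >= 3*acc + 13 or val = 6*acc + 3*cnt - 12 implies it.
Every state satisfying the precondition satisfies the weakest precondition: the implication holds.
Answer: valid


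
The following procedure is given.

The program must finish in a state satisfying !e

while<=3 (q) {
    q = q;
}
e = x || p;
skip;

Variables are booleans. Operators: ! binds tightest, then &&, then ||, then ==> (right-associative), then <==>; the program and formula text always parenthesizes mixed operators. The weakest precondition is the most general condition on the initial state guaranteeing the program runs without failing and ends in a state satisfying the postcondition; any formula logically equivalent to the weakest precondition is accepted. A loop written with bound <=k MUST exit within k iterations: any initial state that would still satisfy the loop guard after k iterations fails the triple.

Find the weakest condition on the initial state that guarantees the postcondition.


Working backward. After the program, !e must hold.
Before skip: !e
Before e := x || p: !(x || p)
Before the loop (bound <=3), unroll the exhaustion recursion (WP_0 = exit-now case; WP_j = one more guarded iteration, up to j = 3):
  WP_0: (!q) && (!(x || p))
  WP_1: (q ==> ((!q) && (!(x || p)))) && ((!q) ==> (!(x || p)))
  WP_2: (q ==> ((q ==> ((!q) && (!(x || p)))) && ((!q) ==> (!(x || p))))) && ((!q) ==> (!(x || p)))
  WP_3: (q ==> ((q ==> ((q ==> ((!q) && (!(x || p)))) && ((!q) ==> (!(x || p))))) && ((!q) ==> (!(x || p))))) && ((!q) ==> (!(x || p)))
So before the loop: (q ==> ((q ==> ((q ==> ((!q) && (!(x || p)))) && ((!q) ==> (!(x || p))))) && ((!q) ==> (!(x || p))))) && ((!q) ==> (!(x || p)))
Answer: WP = (q ==> ((q ==> ((q ==> ((!q) && (!(x || p)))) && ((!q) ==> (!(x || p))))) && ((!q) ==> (!(x || p))))) && ((!q) ==> (!(x || p)))


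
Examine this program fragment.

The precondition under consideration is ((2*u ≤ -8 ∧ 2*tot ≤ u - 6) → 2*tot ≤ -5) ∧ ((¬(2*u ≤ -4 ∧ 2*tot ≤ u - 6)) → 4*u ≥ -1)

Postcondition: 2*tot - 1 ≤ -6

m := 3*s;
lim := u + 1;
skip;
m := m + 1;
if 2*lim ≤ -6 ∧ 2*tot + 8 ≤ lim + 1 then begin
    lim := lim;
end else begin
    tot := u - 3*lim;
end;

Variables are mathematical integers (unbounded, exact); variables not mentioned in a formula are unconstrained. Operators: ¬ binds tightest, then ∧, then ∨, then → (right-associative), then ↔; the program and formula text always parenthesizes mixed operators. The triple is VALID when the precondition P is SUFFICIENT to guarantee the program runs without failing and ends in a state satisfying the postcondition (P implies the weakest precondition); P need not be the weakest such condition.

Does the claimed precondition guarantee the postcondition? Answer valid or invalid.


Working backward. After the program, the postcondition 2*tot - 1 ≤ -6 must hold; in canonical form it is 2*tot ≤ -5.
Then branch requires 2*tot ≤ -5; else branch requires 2*u ≤ 6*lim - 5.
Before the if: ((2*lim ≤ -6 ∧ 2*tot ≤ lim - 7) → 2*tot ≤ -5) ∧ ((¬(2*lim ≤ -6 ∧ 2*tot ≤ lim - 7)) → 2*u ≤ 6*lim - 5)
Before m := m + 1: ((2*lim ≤ -6 ∧ 2*tot ≤ lim - 7) → 2*tot ≤ -5) ∧ ((¬(2*lim ≤ -6 ∧ 2*tot ≤ lim - 7)) → 2*u ≤ 6*lim - 5)
Before skip: ((2*lim ≤ -6 ∧ 2*tot ≤ lim - 7) → 2*tot ≤ -5) ∧ ((¬(2*lim ≤ -6 ∧ 2*tot ≤ lim - 7)) → 2*u ≤ 6*lim - 5)
Before lim := u + 1: ((2*u ≤ -8 ∧ 2*tot ≤ u - 6) → 2*tot ≤ -5) ∧ ((¬(2*u ≤ -8 ∧ 2*tot ≤ u - 6)) → 4*u ≥ -1)
Before m := 3*s: ((2*u ≤ -8 ∧ 2*tot ≤ u - 6) → 2*tot ≤ -5) ∧ ((¬(2*u ≤ -8 ∧ 2*tot ≤ u - 6)) → 4*u ≥ -1)
The weakest precondition is ((2*u ≤ -8 ∧ 2*tot ≤ u - 6) → 2*tot ≤ -5) ∧ ((¬(2*u ≤ -8 ∧ 2*tot ≤ u - 6)) → 4*u ≥ -1).
Check whether ((2*u ≤ -8 ∧ 2*tot ≤ u - 6) → 2*tot ≤ -5) ∧ ((¬(2*u ≤ -4 ∧ 2*tot ≤ u - 6)) → 4*u ≥ -1) implies it.
Countermodel: at the initial state tot = -4, u = -2, the precondition holds but the weakest precondition fails.
Answer: invalid
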